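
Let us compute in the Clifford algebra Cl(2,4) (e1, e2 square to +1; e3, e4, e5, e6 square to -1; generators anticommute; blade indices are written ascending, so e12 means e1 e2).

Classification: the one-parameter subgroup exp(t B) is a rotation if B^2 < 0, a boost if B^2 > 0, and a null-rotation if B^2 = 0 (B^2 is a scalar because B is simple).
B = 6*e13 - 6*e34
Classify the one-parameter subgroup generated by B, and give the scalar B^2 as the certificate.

B^2 term by term: the squares give (6)^2*(e13)^2 + (-6)^2*(e34)^2 = 36*(+1) + 36*(-1) = 0 (each basis 2-blade squares to minus the product of its generators' squares); cross terms between blades sharing an index anticommute and cancel. So B^2 = 0.
Answer: null-rotation, certificate B^2 = 0. Key observation: B^2 = 0 is a conjugation invariant, so its sign decides the class regardless of the surface form of B.


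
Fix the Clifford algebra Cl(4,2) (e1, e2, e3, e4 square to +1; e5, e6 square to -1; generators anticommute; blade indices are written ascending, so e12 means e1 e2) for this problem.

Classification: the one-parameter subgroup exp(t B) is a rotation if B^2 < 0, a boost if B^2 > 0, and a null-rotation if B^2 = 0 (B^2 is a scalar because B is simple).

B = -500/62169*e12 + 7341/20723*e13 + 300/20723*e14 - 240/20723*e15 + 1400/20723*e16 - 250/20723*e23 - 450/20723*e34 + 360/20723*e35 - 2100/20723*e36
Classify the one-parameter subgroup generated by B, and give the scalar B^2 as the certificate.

B^2 term by term: the squares give (-500/62169)^2*(e12)^2 + (7341/20723)^2*(e13)^2 + (300/20723)^2*(e14)^2 + (-240/20723)^2*(e15)^2 + (1400/20723)^2*(e16)^2 + (-250/20723)^2*(e23)^2 + (-450/20723)^2*(e34)^2 + (360/20723)^2*(e35)^2 + (-2100/20723)^2*(e36)^2 = 250000/3864984561*(-1) + 53890281/429442729*(-1) + 90000/429442729*(-1) + 57600/429442729*(+1) + 1960000/429442729*(+1) + 62500/429442729*(-1) + 202500/429442729*(-1) + 129600/429442729*(+1) + 4410000/429442729*(+1) = -1/9 (each basis 2-blade squares to minus the product of its generators' squares); cross terms between blades sharing an index anticommute and cancel; the commuting (index-disjoint) pairs give grade-4 terms 2*c*c'*(blade product), which cancel blade by blade — e1234: 150000/429442729 - 150000/429442729 = 0; e1235: -120000/429442729 + 120000/429442729 = 0; e1236: 700000/429442729 - 700000/429442729 = 0; e1345: -216000/429442729 + 216000/429442729 = 0; e1346: 1260000/429442729 - 1260000/429442729 = 0; e1356: -1008000/429442729 + 1008000/429442729 = 0 — confirming B is simple. So B^2 = -1/9.
Answer: rotation, certificate B^2 = -1/9. Note: conjugating B changes its blade decomposition but never the scalar B^2 = -1/9, whose sign settles the classification.


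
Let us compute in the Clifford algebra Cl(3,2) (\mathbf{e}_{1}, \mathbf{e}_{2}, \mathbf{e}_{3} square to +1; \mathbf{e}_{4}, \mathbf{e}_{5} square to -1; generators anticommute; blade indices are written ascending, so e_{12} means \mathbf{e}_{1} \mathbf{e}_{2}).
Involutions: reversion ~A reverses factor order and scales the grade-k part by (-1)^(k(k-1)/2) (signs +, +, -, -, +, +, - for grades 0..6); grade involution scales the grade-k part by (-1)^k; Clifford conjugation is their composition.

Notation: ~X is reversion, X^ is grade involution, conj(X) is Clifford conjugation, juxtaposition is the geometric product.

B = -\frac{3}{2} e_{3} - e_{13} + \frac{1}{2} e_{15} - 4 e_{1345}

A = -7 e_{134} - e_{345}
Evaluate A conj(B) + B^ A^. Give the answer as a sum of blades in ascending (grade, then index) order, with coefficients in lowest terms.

first term: 4 e_{1} + 7 e_{4} + 28 e_{5} + \frac{21}{2} e_{14} - \frac{3}{2} e_{45} + \frac{1}{2} e_{134} + e_{145} + \frac{7}{2} e_{345}
second term: 4 e_{1} + 7 e_{4} + 28 e_{5} - \frac{21}{2} e_{14} + \frac{3}{2} e_{45} - \frac{1}{2} e_{134} - e_{145} - \frac{7}{2} e_{345}
Answer: 8 e_{1} + 14 e_{4} + 56 e_{5}


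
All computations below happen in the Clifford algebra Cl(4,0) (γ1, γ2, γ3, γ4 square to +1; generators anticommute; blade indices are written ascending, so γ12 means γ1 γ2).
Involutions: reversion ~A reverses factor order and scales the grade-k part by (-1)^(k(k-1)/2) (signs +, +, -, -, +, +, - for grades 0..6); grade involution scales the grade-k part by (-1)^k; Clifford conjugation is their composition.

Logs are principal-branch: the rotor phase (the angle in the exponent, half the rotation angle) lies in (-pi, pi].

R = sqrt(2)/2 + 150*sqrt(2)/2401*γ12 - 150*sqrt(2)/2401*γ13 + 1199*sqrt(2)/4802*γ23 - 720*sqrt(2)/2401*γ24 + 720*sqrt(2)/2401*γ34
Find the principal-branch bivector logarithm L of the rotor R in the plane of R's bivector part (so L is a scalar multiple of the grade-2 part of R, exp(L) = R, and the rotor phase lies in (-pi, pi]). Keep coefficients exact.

The scalar part of R is sqrt(2)/2, and that scalar determines the rotor phase on the principal branch; recovering the unit plane as bivector-part over sine of the phase gives L = phase * plane.
Concretely: cos(phase) = sqrt(2)/2 gives phase = ±pi/4, and since phase/sin(phase) is even the sign is immaterial: L = (phase/sin(phase)) * <R>_2 = (sqrt(2)*pi/4) * <R>_2.
Answer: 75*pi/2401*γ12 - 75*pi/2401*γ13 + 1199*pi/9604*γ23 - 360*pi/2401*γ24 + 360*pi/2401*γ34


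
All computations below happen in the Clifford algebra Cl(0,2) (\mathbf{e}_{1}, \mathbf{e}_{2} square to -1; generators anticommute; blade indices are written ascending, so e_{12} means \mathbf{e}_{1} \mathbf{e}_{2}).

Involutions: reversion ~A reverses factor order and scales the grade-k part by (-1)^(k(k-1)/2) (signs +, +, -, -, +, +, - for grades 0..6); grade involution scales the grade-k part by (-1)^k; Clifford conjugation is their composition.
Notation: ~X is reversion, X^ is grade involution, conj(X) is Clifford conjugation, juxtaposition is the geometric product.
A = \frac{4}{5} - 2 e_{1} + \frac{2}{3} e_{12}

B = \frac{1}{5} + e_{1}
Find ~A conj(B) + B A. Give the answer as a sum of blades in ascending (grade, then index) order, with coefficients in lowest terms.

first term: -\frac{46}{25} - \frac{6}{5} e_{1} + \frac{2}{3} e_{2} - \frac{2}{15} e_{12}
second term: \frac{54}{25} + \frac{2}{5} e_{1} - \frac{2}{3} e_{2} + \frac{2}{15} e_{12}
Answer: \frac{8}{25} - \frac{4}{5} e_{1}


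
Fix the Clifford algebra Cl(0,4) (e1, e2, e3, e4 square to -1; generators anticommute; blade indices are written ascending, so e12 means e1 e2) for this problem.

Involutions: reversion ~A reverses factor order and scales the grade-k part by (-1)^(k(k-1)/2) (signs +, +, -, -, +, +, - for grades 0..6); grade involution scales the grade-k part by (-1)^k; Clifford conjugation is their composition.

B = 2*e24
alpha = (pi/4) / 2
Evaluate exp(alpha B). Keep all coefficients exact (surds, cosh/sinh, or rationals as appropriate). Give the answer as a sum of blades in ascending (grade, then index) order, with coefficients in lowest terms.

B^2 = (2)^2*(e24)^2 = 4*(-1) = -4 (a basis 2-blade squares to minus the product of its generators' squares).
B^2 = -4 — circular case — the even/odd split gives cos and sin: l = 2, alpha*l = pi/4, so exp(alpha B) = cos(pi/4) + (sin(pi/4)/2)*B = sqrt(2)/2 + (sqrt(2)/4)*B.
Answer: sqrt(2)/2 + sqrt(2)/2*e24


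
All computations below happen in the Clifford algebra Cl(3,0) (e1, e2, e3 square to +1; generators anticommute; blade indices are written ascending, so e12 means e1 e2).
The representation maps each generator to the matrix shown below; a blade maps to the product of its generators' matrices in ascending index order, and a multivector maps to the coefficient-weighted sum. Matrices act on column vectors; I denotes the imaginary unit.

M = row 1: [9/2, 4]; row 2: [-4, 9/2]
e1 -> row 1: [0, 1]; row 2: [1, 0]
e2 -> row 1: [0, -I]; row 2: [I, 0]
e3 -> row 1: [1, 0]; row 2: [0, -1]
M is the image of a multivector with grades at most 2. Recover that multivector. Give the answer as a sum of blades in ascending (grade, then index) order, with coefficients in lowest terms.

Method: 1, rho(e1), rho(e2), rho(e3) form a trace-orthogonal basis of the 2x2 complex matrices (tr(X Y) = 2 if X = Y, else 0), so M = m0*1 + m1*rho(e1) + m2*rho(e2) + m3*rho(e3) with m0 = tr(M)/2 = 9/2, m1 = tr(M rho(e1))/2 = 0, m2 = tr(M rho(e2))/2 = 4*I, m3 = tr(M rho(e3))/2 = 0.
Multiplying table entries, the bivector images are rho(e12) = I*rho(e3), rho(e13) = -I*rho(e2), rho(e23) = I*rho(e1); with real blade coefficients the real parts of m0..m3 are the coefficients of 1, e1, e2, e3 and the imaginary parts give the bivectors (e23: Im m1, e13: -Im m2, e12: Im m3).
Answer: 9/2 - 4*e13


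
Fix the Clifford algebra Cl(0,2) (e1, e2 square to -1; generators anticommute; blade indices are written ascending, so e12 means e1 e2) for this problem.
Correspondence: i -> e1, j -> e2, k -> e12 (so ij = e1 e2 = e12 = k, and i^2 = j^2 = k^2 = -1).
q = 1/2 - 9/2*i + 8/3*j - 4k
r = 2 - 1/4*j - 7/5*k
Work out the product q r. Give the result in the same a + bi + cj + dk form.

In blades: q = 1/2 - 9/2*e1 + 8/3*e2 - 4*e12, r = 2 - 1/4*e2 - 7/5*e12.
Distribute q over r term by term (generator squares from the signature, products reordered to ascending indices): (1/2)*r = 1 - 1/8*e2 - 7/10*e12; (-9/2*e1)*r = -9*e1 - 63/10*e2 + 9/8*e12; (8/3*e2)*r = 2/3 - 56/15*e1 + 16/3*e2; (-4*e12)*r = -28/5 - e1 - 8*e12.
Sum: -59/15 - 206/15*e1 - 131/120*e2 - 303/40*e12; translating back through the correspondence:
Answer: -59/15 - 206/15*i - 131/120*j - 303/40*k


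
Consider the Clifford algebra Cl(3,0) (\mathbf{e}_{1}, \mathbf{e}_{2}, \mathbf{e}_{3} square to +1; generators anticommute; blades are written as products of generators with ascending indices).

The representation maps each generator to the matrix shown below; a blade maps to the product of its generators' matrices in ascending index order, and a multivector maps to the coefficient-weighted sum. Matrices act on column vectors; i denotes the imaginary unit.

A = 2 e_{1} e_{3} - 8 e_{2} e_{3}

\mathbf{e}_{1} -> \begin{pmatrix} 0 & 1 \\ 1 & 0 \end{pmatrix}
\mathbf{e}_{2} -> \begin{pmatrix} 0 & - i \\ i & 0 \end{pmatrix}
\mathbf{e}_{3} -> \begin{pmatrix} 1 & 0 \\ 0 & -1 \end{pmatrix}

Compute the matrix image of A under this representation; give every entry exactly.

Bivector images (products of the table entries): rho(e_{1} e_{3}) = rho(\mathbf{e}_{1})rho(\mathbf{e}_{3}) = \begin{pmatrix} 0 & -1 \\ 1 & 0 \end{pmatrix}; rho(e_{2} e_{3}) = rho(\mathbf{e}_{2})rho(\mathbf{e}_{3}) = \begin{pmatrix} 0 & i \\ i & 0 \end{pmatrix}.
M = (2)*rho(e_{1} e_{3}) + (-8)*rho(e_{2} e_{3}), summed entrywise:
Answer: \begin{pmatrix} 0 & -2 - 8 i \\ 2 - 8 i & 0 \end{pmatrix}


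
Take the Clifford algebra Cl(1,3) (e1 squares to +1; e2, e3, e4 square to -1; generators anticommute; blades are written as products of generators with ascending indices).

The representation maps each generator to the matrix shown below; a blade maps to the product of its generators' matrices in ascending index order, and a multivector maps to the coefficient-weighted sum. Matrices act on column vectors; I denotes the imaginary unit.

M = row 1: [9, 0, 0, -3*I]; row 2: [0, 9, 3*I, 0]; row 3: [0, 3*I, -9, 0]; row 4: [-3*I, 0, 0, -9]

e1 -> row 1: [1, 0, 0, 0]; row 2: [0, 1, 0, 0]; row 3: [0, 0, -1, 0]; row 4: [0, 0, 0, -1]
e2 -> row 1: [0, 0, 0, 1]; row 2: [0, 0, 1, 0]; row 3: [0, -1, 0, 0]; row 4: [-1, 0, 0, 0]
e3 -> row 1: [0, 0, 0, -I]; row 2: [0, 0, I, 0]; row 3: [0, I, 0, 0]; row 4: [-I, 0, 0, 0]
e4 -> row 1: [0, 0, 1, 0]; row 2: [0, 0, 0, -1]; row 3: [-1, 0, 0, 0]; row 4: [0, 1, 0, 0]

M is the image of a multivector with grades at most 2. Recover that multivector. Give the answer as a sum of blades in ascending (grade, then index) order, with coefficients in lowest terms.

Method: the blade images are trace-orthogonal — tr(rho(e_A) rho(e_B)^-1) = 4 if A = B and 0 otherwise — and rho(e_A)^-1 = (e_A)^2 * rho(e_A) with (e_A)^2 = +1 or -1, so the coefficient of e_A in the preimage is (e_A)^2 * tr(M rho(e_A))/4.
Nonzero projections over blades of grade <= 2: e1: (e1)^2 = +1, tr(M rho(e1)) = 36, coefficient 9; e3: (e3)^2 = -1, tr(M rho(e3)) = -12, coefficient 3. Every other blade of grade <= 2 projects to 0.
Answer: 9*e1 + 3*e3


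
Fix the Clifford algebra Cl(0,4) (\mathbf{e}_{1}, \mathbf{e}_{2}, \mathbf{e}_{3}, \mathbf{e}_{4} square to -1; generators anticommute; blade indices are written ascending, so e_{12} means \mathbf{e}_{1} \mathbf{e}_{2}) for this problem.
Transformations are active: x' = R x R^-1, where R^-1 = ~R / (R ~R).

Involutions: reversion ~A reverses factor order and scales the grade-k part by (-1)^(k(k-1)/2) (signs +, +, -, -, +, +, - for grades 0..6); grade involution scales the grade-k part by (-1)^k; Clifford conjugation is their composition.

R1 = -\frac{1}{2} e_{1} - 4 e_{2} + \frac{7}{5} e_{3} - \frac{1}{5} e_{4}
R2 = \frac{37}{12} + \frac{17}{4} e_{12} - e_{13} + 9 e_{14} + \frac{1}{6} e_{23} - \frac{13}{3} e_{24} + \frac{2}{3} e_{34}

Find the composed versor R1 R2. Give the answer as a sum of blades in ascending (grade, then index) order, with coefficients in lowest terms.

Distribute over the terms of R1 (each basis-blade product reordered to ascending indices, repeated generators contracted through their squares):
(-\frac{1}{2} e_{1}) R2 = -\frac{37}{24} e_{1} + \frac{17}{8} e_{2} - \frac{1}{2} e_{3} + \frac{9}{2} e_{4} - \frac{1}{12} e_{123} + \frac{13}{6} e_{124} - \frac{1}{3} e_{134}
(-4 e_{2}) R2 = -17 e_{1} - \frac{37}{3} e_{2} + \frac{2}{3} e_{3} - \frac{52}{3} e_{4} - 4 e_{123} + 36 e_{124} - \frac{8}{3} e_{234}
(\frac{7}{5} e_{3}) R2 = -\frac{7}{5} e_{1} + \frac{7}{30} e_{2} + \frac{259}{60} e_{3} - \frac{14}{15} e_{4} + \frac{119}{20} e_{123} - \frac{63}{5} e_{134} + \frac{91}{15} e_{234}
(-\frac{1}{5} e_{4}) R2 = -\frac{9}{5} e_{1} + \frac{13}{15} e_{2} - \frac{2}{15} e_{3} - \frac{37}{60} e_{4} - \frac{17}{20} e_{124} + \frac{1}{5} e_{134} - \frac{1}{30} e_{234}
Summing the partial products and collecting blades:
Answer: -\frac{2609}{120} e_{1} - \frac{1093}{120} e_{2} + \frac{87}{20} e_{3} - \frac{863}{60} e_{4} + \frac{28}{15} e_{123} + \frac{2239}{60} e_{124} - \frac{191}{15} e_{134} + \frac{101}{30} e_{234}


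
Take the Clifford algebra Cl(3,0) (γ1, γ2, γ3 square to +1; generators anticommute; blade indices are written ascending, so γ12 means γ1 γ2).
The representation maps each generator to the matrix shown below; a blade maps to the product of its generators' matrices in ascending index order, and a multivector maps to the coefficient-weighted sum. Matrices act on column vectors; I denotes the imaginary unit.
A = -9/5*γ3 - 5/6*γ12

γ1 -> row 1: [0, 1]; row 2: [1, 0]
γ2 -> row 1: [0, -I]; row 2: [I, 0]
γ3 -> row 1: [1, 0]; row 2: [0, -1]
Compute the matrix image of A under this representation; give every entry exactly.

Bivector images (products of the table entries): rho(γ12) = rho(γ1)rho(γ2) = row 1: [I, 0]; row 2: [0, -I].
M = (-9/5)*rho(γ3) + (-5/6)*rho(γ12), summed entrywise:
Answer: row 1: [-9/5 - 5*I/6, 0]; row 2: [0, 9/5 + 5*I/6]


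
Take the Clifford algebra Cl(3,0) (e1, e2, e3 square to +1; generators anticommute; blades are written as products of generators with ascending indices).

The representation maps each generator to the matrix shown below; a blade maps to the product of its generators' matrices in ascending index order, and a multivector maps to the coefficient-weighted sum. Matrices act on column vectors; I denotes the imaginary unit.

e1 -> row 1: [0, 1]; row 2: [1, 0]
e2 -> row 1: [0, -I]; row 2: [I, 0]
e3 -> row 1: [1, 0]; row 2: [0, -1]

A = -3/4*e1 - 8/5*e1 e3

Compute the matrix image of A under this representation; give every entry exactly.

Bivector images (products of the table entries): rho(e1 e3) = rho(e1)rho(e3) = row 1: [0, -1]; row 2: [1, 0].
M = (-3/4)*rho(e1) + (-8/5)*rho(e1 e3), summed entrywise:
Answer: row 1: [0, 17/20]; row 2: [-47/20, 0]


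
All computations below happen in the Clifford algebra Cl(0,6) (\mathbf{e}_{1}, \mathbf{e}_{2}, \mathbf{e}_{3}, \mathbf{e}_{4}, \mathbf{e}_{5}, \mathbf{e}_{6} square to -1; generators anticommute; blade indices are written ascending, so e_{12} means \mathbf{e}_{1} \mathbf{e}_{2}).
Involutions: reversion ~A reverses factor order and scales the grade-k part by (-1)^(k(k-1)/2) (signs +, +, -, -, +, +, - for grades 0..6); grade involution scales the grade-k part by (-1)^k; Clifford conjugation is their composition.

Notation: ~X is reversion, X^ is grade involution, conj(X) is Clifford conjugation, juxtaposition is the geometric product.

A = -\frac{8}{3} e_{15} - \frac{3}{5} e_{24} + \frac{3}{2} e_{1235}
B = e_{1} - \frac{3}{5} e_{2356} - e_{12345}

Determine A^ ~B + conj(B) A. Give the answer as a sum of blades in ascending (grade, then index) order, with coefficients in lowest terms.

first term: \frac{3}{2} e_{4} - \frac{8}{3} e_{5} - \frac{9}{10} e_{16} - \frac{3}{5} e_{124} + \frac{3}{5} e_{135} + \frac{8}{3} e_{234} + \frac{3}{2} e_{235} - \frac{8}{5} e_{1236} - \frac{9}{25} e_{3456}
second term: -\frac{3}{2} e_{4} - \frac{8}{3} e_{5} + \frac{9}{10} e_{16} + \frac{3}{5} e_{124} - \frac{3}{5} e_{135} - \frac{8}{3} e_{234} + \frac{3}{2} e_{235} + \frac{8}{5} e_{1236} + \frac{9}{25} e_{3456}
Answer: -\frac{16}{3} e_{5} + 3 e_{235}


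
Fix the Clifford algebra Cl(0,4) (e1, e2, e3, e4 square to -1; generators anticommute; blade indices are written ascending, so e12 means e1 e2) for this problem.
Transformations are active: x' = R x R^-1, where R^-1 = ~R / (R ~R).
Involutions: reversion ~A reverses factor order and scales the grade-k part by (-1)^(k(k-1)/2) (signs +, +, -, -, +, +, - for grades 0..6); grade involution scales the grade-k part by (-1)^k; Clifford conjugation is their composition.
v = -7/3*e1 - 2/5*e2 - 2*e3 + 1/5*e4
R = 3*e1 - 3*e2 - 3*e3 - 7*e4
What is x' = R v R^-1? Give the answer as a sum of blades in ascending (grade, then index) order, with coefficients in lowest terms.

~R = 3*e1 - 3*e2 - 3*e3 - 7*e4, and R ~R = -76, so R^-1 = ~R / (-76).
R v = 6/5 - 41/5*e12 - 13*e13 - 236/15*e14 + 24/5*e23 - 17/5*e24 - 73/5*e34
Answer: 638/285*e1 + 47/95*e2 + 199/95*e3 + 2/95*e4


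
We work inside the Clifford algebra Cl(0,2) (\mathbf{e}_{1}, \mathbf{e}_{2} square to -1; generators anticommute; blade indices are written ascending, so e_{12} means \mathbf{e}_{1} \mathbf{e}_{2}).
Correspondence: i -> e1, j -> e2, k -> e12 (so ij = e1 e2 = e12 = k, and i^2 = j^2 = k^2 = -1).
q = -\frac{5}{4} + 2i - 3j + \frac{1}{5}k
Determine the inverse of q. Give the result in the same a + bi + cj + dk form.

In blades: q = -\frac{5}{4} + 2 e_{1} - 3 e_{2} + \frac{1}{5} e_{12}.
With qbar = -\frac{5}{4} - 2 e_{1} + 3 e_{2} - \frac{1}{5} e_{12} (scalar fixed, mapped units negated), q qbar = \frac{5841}{400} (the sum of squared coefficients), so q^-1 = qbar / (\frac{5841}{400}) = -\frac{500}{5841} - \frac{800}{5841} e_{1} + \frac{400}{1947} e_{2} - \frac{80}{5841} e_{12}; translating back:
Answer: -\frac{500}{5841} - \frac{800}{5841}i + \frac{400}{1947}j - \frac{80}{5841}k


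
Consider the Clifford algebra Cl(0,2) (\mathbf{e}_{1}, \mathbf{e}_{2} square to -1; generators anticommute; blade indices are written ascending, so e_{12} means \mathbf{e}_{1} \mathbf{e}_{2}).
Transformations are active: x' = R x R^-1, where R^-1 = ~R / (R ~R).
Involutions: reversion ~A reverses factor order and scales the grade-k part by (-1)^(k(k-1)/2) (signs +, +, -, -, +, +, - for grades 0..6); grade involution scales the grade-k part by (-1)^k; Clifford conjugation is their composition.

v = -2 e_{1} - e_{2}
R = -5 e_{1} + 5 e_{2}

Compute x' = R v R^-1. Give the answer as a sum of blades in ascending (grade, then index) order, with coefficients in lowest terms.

~R = -5 e_{1} + 5 e_{2}, and R ~R = -50, so R^-1 = ~R / (-50).
R v = -5 + 15 e_{12}
Answer: e_{1} + 2 e_{2}


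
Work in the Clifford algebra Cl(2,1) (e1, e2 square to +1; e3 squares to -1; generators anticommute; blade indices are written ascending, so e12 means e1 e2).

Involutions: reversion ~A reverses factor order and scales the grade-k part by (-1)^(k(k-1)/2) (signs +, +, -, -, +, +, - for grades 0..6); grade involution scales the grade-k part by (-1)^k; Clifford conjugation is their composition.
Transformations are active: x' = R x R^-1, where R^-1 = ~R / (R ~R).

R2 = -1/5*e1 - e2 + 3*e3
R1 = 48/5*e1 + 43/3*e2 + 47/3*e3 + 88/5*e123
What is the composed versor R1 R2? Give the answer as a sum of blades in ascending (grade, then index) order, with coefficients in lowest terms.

Distribute over the terms of R2 (each basis-blade product reordered to ascending indices, repeated generators contracted through their squares):
R1 (-1/5*e1) = -48/25 + 43/15*e12 + 47/15*e13 - 88/25*e23
R1 (-e2) = -43/3 - 48/5*e12 + 88/5*e13 + 47/3*e23
R1 (3*e3) = -47 - 264/5*e12 + 144/5*e13 + 43*e23
Summing the partial products and collecting blades:
Answer: -4744/75 - 893/15*e12 + 743/15*e13 + 4136/75*e23


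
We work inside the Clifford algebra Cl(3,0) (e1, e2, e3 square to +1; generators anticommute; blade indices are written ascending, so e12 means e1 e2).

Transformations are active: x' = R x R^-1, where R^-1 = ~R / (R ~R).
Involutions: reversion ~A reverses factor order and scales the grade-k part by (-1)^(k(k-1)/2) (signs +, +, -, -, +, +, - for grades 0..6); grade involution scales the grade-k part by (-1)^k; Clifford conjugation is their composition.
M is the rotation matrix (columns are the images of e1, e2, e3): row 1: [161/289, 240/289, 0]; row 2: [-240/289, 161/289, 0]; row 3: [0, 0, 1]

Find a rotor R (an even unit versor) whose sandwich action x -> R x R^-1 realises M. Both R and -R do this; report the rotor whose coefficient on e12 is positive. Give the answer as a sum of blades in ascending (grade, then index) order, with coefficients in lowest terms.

Method: write R = a + b12*e12 + b13*e13 + b23*e23 with a^2 + b12^2 + b13^2 + b23^2 = 1 (so R^-1 = ~R). Expanding the columns R e_j ~R gives tr M = 4a^2 - 1 and, from the antisymmetric part, M21 - M12 = -4a*b12, M13 - M31 = 4a*b13, M32 - M23 = -4a*b23.
Here tr M = 611/289, so a^2 = (1 + tr M)/4 = 225/289 and a = ±15/17. Taking a = 15/17: M21 - M12 = -480/289, M13 - M31 = 0, M32 - M23 = 0, giving b12 = 8/17, b13 = 0, b23 = 0, i.e. R = 15/17 + 8/17*e12.
Its e12 coefficient is already positive.
Answer: 15/17 + 8/17*e12. Recall the cover is two-to-one: with M of trace 611/289, both preimages act alike, and the stated e12 sign chooses the sheet.


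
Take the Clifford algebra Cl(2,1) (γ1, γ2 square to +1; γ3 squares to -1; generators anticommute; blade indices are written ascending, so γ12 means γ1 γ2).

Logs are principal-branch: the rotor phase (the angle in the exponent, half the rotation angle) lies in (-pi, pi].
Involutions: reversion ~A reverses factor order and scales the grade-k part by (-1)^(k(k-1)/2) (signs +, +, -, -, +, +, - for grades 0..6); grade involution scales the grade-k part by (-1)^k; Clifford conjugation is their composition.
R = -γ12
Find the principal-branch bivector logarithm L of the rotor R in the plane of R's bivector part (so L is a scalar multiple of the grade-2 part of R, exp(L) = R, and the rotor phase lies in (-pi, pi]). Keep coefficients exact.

The scalar part of R is 0, which pins the rotor phase on the principal branch; dividing the bivector part by the sine of that phase recovers the unit plane, and L is the phase times that plane.
Concretely: cos(phase) = 0 gives phase = ±pi/2, and since phase/sin(phase) is even the sign is immaterial: L = (phase/sin(phase)) * <R>_2 = (pi/2) * <R>_2.
Answer: -pi/2*γ12


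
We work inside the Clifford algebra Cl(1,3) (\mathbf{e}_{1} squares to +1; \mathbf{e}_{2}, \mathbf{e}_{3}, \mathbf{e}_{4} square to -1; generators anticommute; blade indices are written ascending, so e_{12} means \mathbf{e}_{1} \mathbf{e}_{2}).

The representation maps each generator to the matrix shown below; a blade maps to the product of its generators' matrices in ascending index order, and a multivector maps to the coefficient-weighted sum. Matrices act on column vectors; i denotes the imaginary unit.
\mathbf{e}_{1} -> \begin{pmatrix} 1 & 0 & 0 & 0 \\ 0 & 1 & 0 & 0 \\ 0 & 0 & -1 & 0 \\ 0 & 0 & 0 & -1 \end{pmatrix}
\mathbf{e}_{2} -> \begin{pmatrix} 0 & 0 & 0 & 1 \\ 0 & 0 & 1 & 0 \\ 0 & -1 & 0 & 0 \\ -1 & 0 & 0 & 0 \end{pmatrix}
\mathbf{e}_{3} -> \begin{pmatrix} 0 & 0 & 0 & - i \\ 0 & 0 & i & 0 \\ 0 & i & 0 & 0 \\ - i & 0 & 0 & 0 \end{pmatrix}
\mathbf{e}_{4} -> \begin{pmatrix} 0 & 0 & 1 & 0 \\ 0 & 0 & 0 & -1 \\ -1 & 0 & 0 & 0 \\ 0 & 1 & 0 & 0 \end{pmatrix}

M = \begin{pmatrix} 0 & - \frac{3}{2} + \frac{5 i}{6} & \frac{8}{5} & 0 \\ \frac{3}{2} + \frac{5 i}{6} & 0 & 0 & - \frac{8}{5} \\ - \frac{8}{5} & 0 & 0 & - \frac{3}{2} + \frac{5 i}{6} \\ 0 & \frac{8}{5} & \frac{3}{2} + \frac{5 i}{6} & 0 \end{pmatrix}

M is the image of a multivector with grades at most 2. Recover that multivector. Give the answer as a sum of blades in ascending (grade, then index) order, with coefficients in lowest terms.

Method: the blade images are trace-orthogonal — tr(rho(e_A) rho(e_B)^-1) = 4 if A = B and 0 otherwise — and rho(e_A)^-1 = (e_A)^2 * rho(e_A) with (e_A)^2 = +1 or -1, so the coefficient of e_A in the preimage is (e_A)^2 * tr(M rho(e_A))/4.
Nonzero projections over blades of grade <= 2: e_{4}: (e_{4})^2 = -1, tr(M rho(e_{4})) = - \frac{32}{5}, coefficient \frac{8}{5}; e_{24}: (e_{24})^2 = -1, tr(M rho(e_{24})) = 6, coefficient -\frac{3}{2}; e_{34}: (e_{34})^2 = -1, tr(M rho(e_{34})) = \frac{10}{3}, coefficient -\frac{5}{6}. Every other blade of grade <= 2 projects to 0.
Answer: \frac{8}{5} e_{4} - \frac{3}{2} e_{24} - \frac{5}{6} e_{34}


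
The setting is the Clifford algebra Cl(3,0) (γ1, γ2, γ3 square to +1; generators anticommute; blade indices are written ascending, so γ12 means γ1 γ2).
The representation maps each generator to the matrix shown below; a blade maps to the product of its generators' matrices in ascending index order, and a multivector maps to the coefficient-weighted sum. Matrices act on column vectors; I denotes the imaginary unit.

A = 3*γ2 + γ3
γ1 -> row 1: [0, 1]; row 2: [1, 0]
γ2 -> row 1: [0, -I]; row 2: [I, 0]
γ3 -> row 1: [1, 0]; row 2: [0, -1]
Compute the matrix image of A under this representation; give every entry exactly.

M = (3)*rho(γ2) + (1)*rho(γ3), summed entrywise:
Answer: row 1: [1, -3*I]; row 2: [3*I, -1]


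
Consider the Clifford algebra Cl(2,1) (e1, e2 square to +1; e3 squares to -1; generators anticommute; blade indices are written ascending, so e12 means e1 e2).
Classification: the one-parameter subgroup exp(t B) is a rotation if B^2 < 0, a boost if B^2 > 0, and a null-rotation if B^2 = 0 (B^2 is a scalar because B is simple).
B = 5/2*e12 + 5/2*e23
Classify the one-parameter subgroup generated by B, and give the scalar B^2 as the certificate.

B^2 term by term: the squares give (5/2)^2*(e12)^2 + (5/2)^2*(e23)^2 = 25/4*(-1) + 25/4*(+1) = 0 (each basis 2-blade squares to minus the product of its generators' squares); cross terms between blades sharing an index anticommute and cancel. So B^2 = 0.
Answer: null-rotation, certificate B^2 = 0. The scalar 0 is the complete invariant here: its sign names the subgroup type.


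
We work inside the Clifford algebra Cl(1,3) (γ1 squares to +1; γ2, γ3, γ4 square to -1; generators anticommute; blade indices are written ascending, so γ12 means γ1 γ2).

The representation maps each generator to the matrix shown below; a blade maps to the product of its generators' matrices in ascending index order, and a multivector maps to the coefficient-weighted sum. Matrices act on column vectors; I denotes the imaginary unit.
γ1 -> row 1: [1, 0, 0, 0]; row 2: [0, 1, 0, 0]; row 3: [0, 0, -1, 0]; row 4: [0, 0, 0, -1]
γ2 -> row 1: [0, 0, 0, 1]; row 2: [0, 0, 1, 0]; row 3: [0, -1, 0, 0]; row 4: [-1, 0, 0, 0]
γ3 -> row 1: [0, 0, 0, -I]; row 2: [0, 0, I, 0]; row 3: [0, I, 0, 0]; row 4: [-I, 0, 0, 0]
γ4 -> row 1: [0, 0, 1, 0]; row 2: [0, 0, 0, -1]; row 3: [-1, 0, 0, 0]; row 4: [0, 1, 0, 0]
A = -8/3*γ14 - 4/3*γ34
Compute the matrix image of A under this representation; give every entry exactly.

Bivector images (products of the table entries): rho(γ14) = rho(γ1)rho(γ4) = row 1: [0, 0, 1, 0]; row 2: [0, 0, 0, -1]; row 3: [1, 0, 0, 0]; row 4: [0, -1, 0, 0]; rho(γ34) = rho(γ3)rho(γ4) = row 1: [0, -I, 0, 0]; row 2: [-I, 0, 0, 0]; row 3: [0, 0, 0, -I]; row 4: [0, 0, -I, 0].
M = (-8/3)*rho(γ14) + (-4/3)*rho(γ34), summed entrywise:
Answer: row 1: [0, 4*I/3, -8/3, 0]; row 2: [4*I/3, 0, 0, 8/3]; row 3: [-8/3, 0, 0, 4*I/3]; row 4: [0, 8/3, 4*I/3, 0]


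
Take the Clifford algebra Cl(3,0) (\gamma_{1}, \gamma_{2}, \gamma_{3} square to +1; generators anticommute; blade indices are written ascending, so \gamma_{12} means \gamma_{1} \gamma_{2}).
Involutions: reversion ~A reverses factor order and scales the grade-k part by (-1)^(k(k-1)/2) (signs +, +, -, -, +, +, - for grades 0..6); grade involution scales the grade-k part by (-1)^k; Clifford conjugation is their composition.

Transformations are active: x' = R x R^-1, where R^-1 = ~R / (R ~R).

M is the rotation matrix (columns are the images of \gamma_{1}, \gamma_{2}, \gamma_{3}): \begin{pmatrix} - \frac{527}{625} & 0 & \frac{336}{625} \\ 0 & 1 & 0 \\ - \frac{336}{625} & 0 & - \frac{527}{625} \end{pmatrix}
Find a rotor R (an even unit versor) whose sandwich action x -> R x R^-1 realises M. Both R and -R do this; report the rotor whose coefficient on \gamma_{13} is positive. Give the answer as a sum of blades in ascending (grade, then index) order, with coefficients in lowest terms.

Method: write R = a + b12*\gamma_{12} + b13*\gamma_{13} + b23*\gamma_{23} with a^2 + b12^2 + b13^2 + b23^2 = 1 (so R^-1 = ~R). Expanding the columns R e_j ~R gives tr M = 4a^2 - 1 and, from the antisymmetric part, M21 - M12 = -4a*b12, M13 - M31 = 4a*b13, M32 - M23 = -4a*b23.
Here tr M = -\frac{429}{625}, so a^2 = (1 + tr M)/4 = \frac{49}{625} and a = ±\frac{7}{25}. Taking a = \frac{7}{25}: M21 - M12 = 0, M13 - M31 = \frac{672}{625}, M32 - M23 = 0, giving b12 = 0, b13 = \frac{24}{25}, b23 = 0, i.e. R = \frac{7}{25} + \frac{24}{25} \gamma_{13}.
Its \gamma_{13} coefficient is already positive.
Answer: \frac{7}{25} + \frac{24}{25} \gamma_{13}. Key observation: the double cover Spin(3) -> SO(3) sends R and -R to the same matrix (trace -\frac{429}{625} here), so the stated sign of the \gamma_{13} coefficient is what selects one sheet.


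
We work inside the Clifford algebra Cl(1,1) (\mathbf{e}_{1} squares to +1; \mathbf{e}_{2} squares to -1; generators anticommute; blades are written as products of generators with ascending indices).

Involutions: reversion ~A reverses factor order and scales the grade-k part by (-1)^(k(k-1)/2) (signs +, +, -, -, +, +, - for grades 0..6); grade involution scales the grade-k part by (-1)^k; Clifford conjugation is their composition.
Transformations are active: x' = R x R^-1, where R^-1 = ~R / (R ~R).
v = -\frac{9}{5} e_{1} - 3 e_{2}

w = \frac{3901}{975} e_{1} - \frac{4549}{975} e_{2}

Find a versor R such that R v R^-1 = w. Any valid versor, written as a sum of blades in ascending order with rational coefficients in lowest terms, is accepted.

Key observation: q(v) = q(w) = -\frac{144}{25} (sandwiches preserve the norm), so R = v + w = \frac{2146}{975} e_{1} - \frac{7474}{975} e_{2} works whenever it is invertible — the component of v along it is kept and (v - w)/2 reverses, sending v to w.
Answer: \frac{2146}{975} e_{1} - \frac{7474}{975} e_{2}


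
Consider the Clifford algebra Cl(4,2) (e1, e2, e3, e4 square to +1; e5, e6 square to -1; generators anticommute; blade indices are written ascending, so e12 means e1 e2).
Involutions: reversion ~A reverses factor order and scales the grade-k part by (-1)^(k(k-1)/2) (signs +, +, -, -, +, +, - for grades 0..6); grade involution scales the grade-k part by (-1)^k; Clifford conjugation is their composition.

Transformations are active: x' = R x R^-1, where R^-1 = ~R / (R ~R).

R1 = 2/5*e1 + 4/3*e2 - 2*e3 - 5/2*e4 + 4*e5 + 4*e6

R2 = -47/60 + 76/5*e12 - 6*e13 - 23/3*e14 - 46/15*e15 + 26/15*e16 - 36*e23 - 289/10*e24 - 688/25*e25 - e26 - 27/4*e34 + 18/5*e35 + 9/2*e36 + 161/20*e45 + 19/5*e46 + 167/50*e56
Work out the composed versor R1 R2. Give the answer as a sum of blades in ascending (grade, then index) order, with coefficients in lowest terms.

Distribute over the terms of R1 (each basis-blade product reordered to ascending indices, repeated generators contracted through their squares):
(2/5*e1) R2 = -47/150*e1 + 152/25*e2 - 12/5*e3 - 46/15*e4 - 92/75*e5 + 52/75*e6 - 72/5*e123 - 289/25*e124 - 1376/125*e125 - 2/5*e126 - 27/10*e134 + 36/25*e135 + 9/5*e136 + 161/50*e145 + 38/25*e146 + 167/125*e156
(4/3*e2) R2 = -304/15*e1 - 47/45*e2 - 48*e3 - 578/15*e4 - 2752/75*e5 - 4/3*e6 + 8*e123 + 92/9*e124 + 184/45*e125 - 104/45*e126 - 9*e234 + 24/5*e235 + 6*e236 + 161/15*e245 + 76/15*e246 + 334/75*e256
(-2*e3) R2 = -12*e1 - 72*e2 + 47/30*e3 + 27/2*e4 - 36/5*e5 - 9*e6 - 152/5*e123 - 46/3*e134 - 92/15*e135 + 52/15*e136 - 289/5*e234 - 1376/25*e235 - 2*e236 - 161/10*e345 - 38/5*e346 - 167/25*e356
(-5/2*e4) R2 = -115/6*e1 - 289/4*e2 - 135/8*e3 + 47/24*e4 - 161/8*e5 - 19/2*e6 - 38*e124 + 15*e134 - 23/3*e145 + 13/3*e146 + 90*e234 - 344/5*e245 - 5/2*e246 + 9*e345 + 45/4*e346 - 167/20*e456
(4*e5) R2 = -184/15*e1 - 2752/25*e2 + 72/5*e3 + 161/5*e4 - 47/15*e5 - 334/25*e6 + 304/5*e125 - 24*e135 - 92/3*e145 - 104/15*e156 - 144*e235 - 578/5*e245 + 4*e256 - 27*e345 - 18*e356 - 76/5*e456
(4*e6) R2 = 104/15*e1 - 4*e2 + 18*e3 + 76/5*e4 + 334/25*e5 - 47/15*e6 + 304/5*e126 - 24*e136 - 92/3*e146 - 184/15*e156 - 144*e236 - 578/5*e246 - 2752/25*e256 - 27*e346 + 72/5*e356 + 161/5*e456
Summing the partial products and collecting blades:
Answer: -1427/25*e1 - 45593/180*e2 - 3997/120*e3 + 2551/120*e4 - 33011/600*e5 - 1069/30*e6 - 184/5*e123 - 8851/225*e124 + 60616/1125*e125 + 2614/45*e126 - 91/30*e134 - 2152/75*e135 - 281/15*e136 - 5267/150*e145 - 1861/75*e146 - 2233/125*e156 + 116/5*e234 - 4856/25*e235 - 140*e236 - 521/3*e245 - 3391/30*e246 - 7622/75*e256 - 341/10*e345 - 467/20*e346 - 257/25*e356 + 173/20*e456


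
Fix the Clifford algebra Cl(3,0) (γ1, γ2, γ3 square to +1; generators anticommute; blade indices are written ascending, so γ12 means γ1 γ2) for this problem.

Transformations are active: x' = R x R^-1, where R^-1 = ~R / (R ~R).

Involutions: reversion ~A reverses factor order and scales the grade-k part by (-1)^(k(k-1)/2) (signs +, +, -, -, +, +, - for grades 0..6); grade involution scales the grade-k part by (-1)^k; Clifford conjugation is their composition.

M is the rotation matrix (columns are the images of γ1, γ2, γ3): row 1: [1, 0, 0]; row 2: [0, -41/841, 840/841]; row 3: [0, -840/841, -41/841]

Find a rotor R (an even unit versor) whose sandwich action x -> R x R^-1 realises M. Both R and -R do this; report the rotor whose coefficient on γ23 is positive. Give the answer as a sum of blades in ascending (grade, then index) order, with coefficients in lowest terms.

Method: write R = a + b12*γ12 + b13*γ13 + b23*γ23 with a^2 + b12^2 + b13^2 + b23^2 = 1 (so R^-1 = ~R). Expanding the columns R e_j ~R gives tr M = 4a^2 - 1 and, from the antisymmetric part, M21 - M12 = -4a*b12, M13 - M31 = 4a*b13, M32 - M23 = -4a*b23.
Here tr M = 759/841, so a^2 = (1 + tr M)/4 = 400/841 and a = ±20/29. Taking a = 20/29: M21 - M12 = 0, M13 - M31 = 0, M32 - M23 = -1680/841, giving b12 = 0, b13 = 0, b23 = 21/29, i.e. R = 20/29 + 21/29*γ23.
Its γ23 coefficient is already positive.
Answer: 20/29 + 21/29*γ23. Recall the cover is two-to-one: with M of trace 759/841, both preimages act alike, and the stated γ23 sign chooses the sheet.


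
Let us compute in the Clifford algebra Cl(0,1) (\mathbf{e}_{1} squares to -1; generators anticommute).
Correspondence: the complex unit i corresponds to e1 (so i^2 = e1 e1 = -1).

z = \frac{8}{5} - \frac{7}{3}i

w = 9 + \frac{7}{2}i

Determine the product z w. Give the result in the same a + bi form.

In blades: z = \frac{8}{5} - \frac{7}{3} e_{1}, w = 9 + \frac{7}{2} e_{1}.
Distribute z over w term by term (generator squares from the signature, products reordered to ascending indices): (\frac{8}{5})*w = \frac{72}{5} + \frac{28}{5} e_{1}; (-\frac{7}{3} e_{1})*w = \frac{49}{6} - 21 e_{1}.
Sum: \frac{677}{30} - \frac{77}{5} e_{1}; translating back through the correspondence:
Answer: \frac{677}{30} - \frac{77}{5}i


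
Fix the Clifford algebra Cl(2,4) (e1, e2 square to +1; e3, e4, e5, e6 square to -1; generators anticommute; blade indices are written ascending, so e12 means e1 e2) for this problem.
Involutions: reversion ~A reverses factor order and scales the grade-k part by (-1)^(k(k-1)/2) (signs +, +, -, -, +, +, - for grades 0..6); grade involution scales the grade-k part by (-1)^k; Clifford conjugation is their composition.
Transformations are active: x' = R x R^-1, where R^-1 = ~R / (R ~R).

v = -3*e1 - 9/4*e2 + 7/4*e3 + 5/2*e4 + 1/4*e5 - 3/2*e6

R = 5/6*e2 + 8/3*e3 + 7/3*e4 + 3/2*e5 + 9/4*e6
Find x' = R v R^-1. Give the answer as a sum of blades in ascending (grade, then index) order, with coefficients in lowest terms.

~R = 5/6*e2 + 8/3*e3 + 7/3*e4 + 3/2*e5 + 9/4*e6, and R ~R = -2761/144, so R^-1 = ~R / (-2761/144).
R v = -75/8 + 5/2*e12 + 8*e13 + 7*e14 + 9/2*e15 + 27/4*e16 + 179/24*e23 + 22/3*e24 + 43/12*e25 + 61/16*e26 + 31/12*e34 - 47/24*e35 - 127/16*e36 - 19/6*e45 - 73/8*e46 - 45/16*e56
Answer: 3*e1 + 33849/11044*e2 + 9473/11044*e3 - 1205/5522*e4 + 13439/11044*e5 + 20433/5522*e6


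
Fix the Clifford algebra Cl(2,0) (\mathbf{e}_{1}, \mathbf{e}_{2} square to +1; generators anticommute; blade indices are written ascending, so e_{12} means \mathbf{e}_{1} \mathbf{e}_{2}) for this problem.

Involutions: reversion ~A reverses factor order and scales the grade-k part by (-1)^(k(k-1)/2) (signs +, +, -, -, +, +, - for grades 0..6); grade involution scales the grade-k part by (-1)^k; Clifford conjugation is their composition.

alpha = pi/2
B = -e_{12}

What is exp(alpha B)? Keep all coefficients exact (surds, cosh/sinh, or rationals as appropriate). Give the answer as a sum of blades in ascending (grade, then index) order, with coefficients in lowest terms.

B^2 = (-1)^2*(e_{12})^2 = 1*(-1) = -1 (a basis 2-blade squares to minus the product of its generators' squares).
B^2 = -1 — the series telescopes trigonometrically here: l = 1, alpha*l = \frac{\pi}{2}, so exp(alpha B) = cos(\frac{\pi}{2}) + (sin(\frac{\pi}{2})/1)*B = 0 + (1)*B.
Answer: -e_{12}


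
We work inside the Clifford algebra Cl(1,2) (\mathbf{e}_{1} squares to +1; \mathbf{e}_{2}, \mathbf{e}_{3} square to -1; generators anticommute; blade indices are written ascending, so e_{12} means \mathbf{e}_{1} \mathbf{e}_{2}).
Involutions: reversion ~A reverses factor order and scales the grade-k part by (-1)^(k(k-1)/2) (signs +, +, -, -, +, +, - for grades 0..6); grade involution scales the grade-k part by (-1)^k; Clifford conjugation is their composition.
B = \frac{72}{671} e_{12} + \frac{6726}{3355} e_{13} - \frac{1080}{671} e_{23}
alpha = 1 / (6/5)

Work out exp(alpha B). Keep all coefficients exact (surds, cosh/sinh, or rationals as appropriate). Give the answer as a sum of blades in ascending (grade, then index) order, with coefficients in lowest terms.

B^2 term by term: the squares give (\frac{72}{671})^2*(e_{12})^2 + (\frac{6726}{3355})^2*(e_{13})^2 + (-\frac{1080}{671})^2*(e_{23})^2 = \frac{5184}{450241}*(+1) + \frac{45239076}{11256025}*(+1) + \frac{1166400}{450241}*(-1) = \frac{36}{25} (each basis 2-blade squares to minus the product of its generators' squares); cross terms between blades sharing an index anticommute and cancel. So B^2 = \frac{36}{25}.
B^2 = \frac{36}{25} — since the square is positive, the closed form is hyperbolic: l = \frac{6}{5}, alpha*l = 1, so exp(alpha B) = cosh(1) + (sinh(1)/(\frac{6}{5}))*B = \cosh{\left(1 \right)} + (\frac{5 \sinh{\left(1 \right)}}{6})*B.
Answer: \cosh{\left(1 \right)} + \frac{60 \sinh{\left(1 \right)}}{671} e_{12} + \frac{1121 \sinh{\left(1 \right)}}{671} e_{13} - \frac{900 \sinh{\left(1 \right)}}{671} e_{23}


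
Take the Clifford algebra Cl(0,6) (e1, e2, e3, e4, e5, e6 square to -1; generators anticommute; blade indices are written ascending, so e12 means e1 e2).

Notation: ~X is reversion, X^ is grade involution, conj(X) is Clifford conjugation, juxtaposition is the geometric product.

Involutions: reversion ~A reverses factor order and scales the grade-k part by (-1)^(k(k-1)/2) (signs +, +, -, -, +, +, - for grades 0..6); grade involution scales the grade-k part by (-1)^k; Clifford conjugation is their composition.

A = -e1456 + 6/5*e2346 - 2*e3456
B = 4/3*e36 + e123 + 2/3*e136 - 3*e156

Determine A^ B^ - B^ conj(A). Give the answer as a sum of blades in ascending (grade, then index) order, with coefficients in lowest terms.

first term: 3*e4 + 8/5*e24 + 8/3*e45 - 4/5*e124 + 6*e134 - 4/3*e145 + 6/5*e146 + 2/3*e345 - 4/3*e1345 + 18/5*e12345 + 2*e12456 + e23456
second term: -3*e4 + 8/5*e24 + 8/3*e45 - 4/5*e124 + 6*e134 - 4/3*e145 + 6/5*e146 + 2/3*e345 + 4/3*e1345 - 18/5*e12345 - 2*e12456 - e23456
Answer: 6*e4 - 8/3*e1345 + 36/5*e12345 + 4*e12456 + 2*e23456
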